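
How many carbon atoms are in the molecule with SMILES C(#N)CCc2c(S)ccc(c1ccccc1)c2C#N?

16

The symbol for carbon appears 16 times in the SMILES. Lowercase c denotes aromatic carbon and counts toward C.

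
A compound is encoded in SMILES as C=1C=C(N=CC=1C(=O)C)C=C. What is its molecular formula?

Heavy atoms from the SMILES: 9 C, 1 N, 1 O.
Implicit hydrogens by atom environment:
  3 × C (aromatic): 1 H each → 3
  2 × C (aromatic): no H
  1 × C: 3 H
  1 × C: 2 H
  1 × C: 1 H
  1 × C: no H
  1 × N (aromatic): no H
  1 × O: no H
  Total hydrogens = 9.
Molecular formula: C9H9NO

C9H9NO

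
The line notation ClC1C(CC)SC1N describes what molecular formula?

C5H10ClNS

Heavy atoms from the SMILES: 5 C, 1 Cl, 1 N, 1 S.
Implicit hydrogens by atom environment:
  3 × C: 1 H each → 3
  1 × C: 3 H
  1 × C: 2 H
  1 × Cl: no H
  1 × N: 2 H
  1 × S: no H
  Total hydrogens = 10.
Molecular formula: C5H10ClNS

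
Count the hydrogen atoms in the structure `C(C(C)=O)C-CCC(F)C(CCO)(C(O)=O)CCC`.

Hydrogens are implicit in SMILES; fill each atom to its normal valence:
  8 × C: 2 H each → 16
  3 × C: no H
  2 × C: 3 H each → 6
  2 × O: 1 H each → 2
  2 × O: no H
  1 × C: 1 H
  1 × F: no H
  Total hydrogens = 25.

25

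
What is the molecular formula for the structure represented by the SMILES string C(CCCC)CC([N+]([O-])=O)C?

Heavy atoms from the SMILES: 8 C, 1 N, 2 O.
Implicit hydrogens by atom environment:
  5 × C: 2 H each → 10
  2 × C: 3 H each → 6
  1 × C: 1 H
  1 × N (charge +1): no H
  1 × O: no H
  1 × O (charge -1): no H
  Total hydrogens = 17.
Molecular formula: C8H17NO2

C8H17NO2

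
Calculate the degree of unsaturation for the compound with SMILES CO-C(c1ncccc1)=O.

5

Molecular formula from the SMILES: C7H7NO2.
DoU = (2C + 2 + N − H − X)/2 = (2·7 + 2 + 1 − 7 − 0)/2 = 10/2 = 5.
(Structurally: 1 ring(s) + 4 π bond(s) = 5.)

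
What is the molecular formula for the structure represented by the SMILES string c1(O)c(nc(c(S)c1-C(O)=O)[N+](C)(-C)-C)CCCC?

Heavy atoms from the SMILES: 13 C, 2 N, 3 O, 1 S.
Implicit hydrogens by atom environment:
  5 × C (aromatic): no H
  4 × C: 3 H each → 12
  3 × C: 2 H each → 6
  2 × O: 1 H each → 2
  1 × C: no H
  1 × N (aromatic): no H
  1 × N (charge +1): no H
  1 × O: no H
  1 × S: 1 H
  Total hydrogens = 21.
Net charge +1.
Molecular formula: C13H21N2O3S+

C13H21N2O3S+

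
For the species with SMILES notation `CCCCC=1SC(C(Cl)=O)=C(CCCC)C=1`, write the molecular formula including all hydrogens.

C13H19ClOS

Heavy atoms from the SMILES: 13 C, 1 Cl, 1 O, 1 S.
Implicit hydrogens by atom environment:
  6 × C: 2 H each → 12
  3 × C (aromatic): no H
  2 × C: 3 H each → 6
  1 × C (aromatic): 1 H
  1 × C: no H
  1 × Cl: no H
  1 × O: no H
  1 × S (aromatic): no H
  Total hydrogens = 19.
Molecular formula: C13H19ClOS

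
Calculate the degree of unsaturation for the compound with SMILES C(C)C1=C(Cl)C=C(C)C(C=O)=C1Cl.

5

Molecular formula from the SMILES: C10H10Cl2O.
DoU = (2C + 2 + N − H − X)/2 = (2·10 + 2 + 0 − 10 − 2)/2 = 10/2 = 5.
(Structurally: 1 ring(s) + 4 π bond(s) = 5.)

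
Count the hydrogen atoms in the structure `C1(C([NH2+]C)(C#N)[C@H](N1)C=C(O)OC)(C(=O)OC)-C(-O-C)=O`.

18

Hydrogens are implicit in SMILES; fill each atom to its normal valence:
  6 × C: no H
  5 × O: no H
  4 × C: 3 H each → 12
  2 × C: 1 H each → 2
  1 × N (charge +1): 2 H
  1 × N: 1 H
  1 × N: no H
  1 × O: 1 H
  Total hydrogens = 18.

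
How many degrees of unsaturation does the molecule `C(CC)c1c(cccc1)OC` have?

Molecular formula from the SMILES: C10H14O.
DoU = (2C + 2 + N − H − X)/2 = (2·10 + 2 + 0 − 14 − 0)/2 = 8/2 = 4.
(Structurally: 1 ring(s) + 3 π bond(s) = 4.)

4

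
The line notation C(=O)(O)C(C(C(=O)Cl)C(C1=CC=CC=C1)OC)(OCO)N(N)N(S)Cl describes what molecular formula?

Heavy atoms from the SMILES: 13 C, 2 Cl, 3 N, 6 O, 1 S.
Implicit hydrogens by atom environment:
  5 × C (aromatic): 1 H each → 5
  4 × O: no H
  3 × C: no H
  2 × C: 1 H each → 2
  2 × Cl: no H
  2 × N: no H
  2 × O: 1 H each → 2
  1 × C: 3 H
  1 × C: 2 H
  1 × C (aromatic): no H
  1 × N: 2 H
  1 × S: 1 H
  Total hydrogens = 17.
Molecular formula: C13H17Cl2N3O6S

C13H17Cl2N3O6S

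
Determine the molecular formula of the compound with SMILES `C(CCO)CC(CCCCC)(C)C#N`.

C12H23NO

Heavy atoms from the SMILES: 12 C, 1 N, 1 O.
Implicit hydrogens by atom environment:
  8 × C: 2 H each → 16
  2 × C: 3 H each → 6
  2 × C: no H
  1 × N: no H
  1 × O: 1 H
  Total hydrogens = 23.
Molecular formula: C12H23NO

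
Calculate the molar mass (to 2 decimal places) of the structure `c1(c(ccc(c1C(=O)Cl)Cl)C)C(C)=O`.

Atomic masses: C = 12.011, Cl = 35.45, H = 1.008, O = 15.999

Molecular formula: C10H8Cl2O2.
M = 10×12.011 + 2×35.45 + 8×1.008 + 2×15.999 = 231.07 g/mol.

231.07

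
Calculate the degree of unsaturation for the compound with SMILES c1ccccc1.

Molecular formula from the SMILES: C6H6.
DoU = (2C + 2 + N − H − X)/2 = (2·6 + 2 + 0 − 6 − 0)/2 = 8/2 = 4.
(Structurally: 1 ring(s) + 3 π bond(s) = 4.)

4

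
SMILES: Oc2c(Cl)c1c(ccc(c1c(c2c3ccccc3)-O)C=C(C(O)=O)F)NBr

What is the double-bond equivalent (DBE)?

13

Molecular formula from the SMILES: C19H12BrClFNO4.
DoU = (2C + 2 + N − H − X)/2 = (2·19 + 2 + 1 − 12 − 3)/2 = 26/2 = 13.
(Structurally: 3 ring(s) + 10 π bond(s) = 13.)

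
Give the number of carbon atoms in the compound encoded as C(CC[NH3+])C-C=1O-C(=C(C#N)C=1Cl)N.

The symbol for carbon appears 9 times in the SMILES. (Cl is a single chlorine, not C + l.)

9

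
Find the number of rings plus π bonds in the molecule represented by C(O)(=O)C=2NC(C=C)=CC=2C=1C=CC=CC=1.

9

Molecular formula from the SMILES: C13H11NO2.
DoU = (2C + 2 + N − H − X)/2 = (2·13 + 2 + 1 − 11 − 0)/2 = 18/2 = 9.
(Structurally: 2 ring(s) + 7 π bond(s) = 9.)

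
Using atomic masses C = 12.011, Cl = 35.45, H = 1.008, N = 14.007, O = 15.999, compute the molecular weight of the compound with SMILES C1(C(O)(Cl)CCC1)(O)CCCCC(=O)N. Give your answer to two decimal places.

Molecular formula: C10H18ClNO3.
M = 10×12.011 + 1×35.45 + 18×1.008 + 1×14.007 + 3×15.999 = 235.71 g/mol.

235.71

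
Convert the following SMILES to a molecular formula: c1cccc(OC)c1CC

Heavy atoms from the SMILES: 9 C, 1 O.
Implicit hydrogens by atom environment:
  4 × C (aromatic): 1 H each → 4
  2 × C: 3 H each → 6
  2 × C (aromatic): no H
  1 × C: 2 H
  1 × O: no H
  Total hydrogens = 12.
Molecular formula: C9H12O

C9H12O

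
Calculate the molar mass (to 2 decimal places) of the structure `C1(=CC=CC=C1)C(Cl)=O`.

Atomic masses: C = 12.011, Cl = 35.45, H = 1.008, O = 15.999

140.57

Molecular formula: C7H5ClO.
M = 7×12.011 + 1×35.45 + 5×1.008 + 1×15.999 = 140.57 g/mol.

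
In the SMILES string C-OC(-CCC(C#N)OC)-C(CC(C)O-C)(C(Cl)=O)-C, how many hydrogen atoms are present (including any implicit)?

Hydrogens are implicit in SMILES; fill each atom to its normal valence:
  5 × C: 3 H each → 15
  4 × O: no H
  3 × C: 2 H each → 6
  3 × C: 1 H each → 3
  3 × C: no H
  1 × Cl: no H
  1 × N: no H
  Total hydrogens = 24.

24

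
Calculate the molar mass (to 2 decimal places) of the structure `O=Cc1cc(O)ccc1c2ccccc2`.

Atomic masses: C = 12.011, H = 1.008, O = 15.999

198.22

Molecular formula: C13H10O2.
M = 13×12.011 + 10×1.008 + 2×15.999 = 198.22 g/mol.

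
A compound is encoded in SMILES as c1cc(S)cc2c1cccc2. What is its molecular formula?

C10H8S

Heavy atoms from the SMILES: 10 C, 1 S.
Implicit hydrogens by atom environment:
  7 × C (aromatic): 1 H each → 7
  3 × C (aromatic): no H
  1 × S: 1 H
  Total hydrogens = 8.
Molecular formula: C10H8S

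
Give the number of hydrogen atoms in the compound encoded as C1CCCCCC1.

14

Hydrogens are implicit in SMILES; fill each atom to its normal valence:
  7 × C: 2 H each → 14
  Total hydrogens = 14.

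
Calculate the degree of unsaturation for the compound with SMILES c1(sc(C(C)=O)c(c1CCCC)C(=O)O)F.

Molecular formula from the SMILES: C11H13FO3S.
DoU = (2C + 2 + N − H − X)/2 = (2·11 + 2 + 0 − 13 − 1)/2 = 10/2 = 5.
(Structurally: 1 ring(s) + 4 π bond(s) = 5.)

5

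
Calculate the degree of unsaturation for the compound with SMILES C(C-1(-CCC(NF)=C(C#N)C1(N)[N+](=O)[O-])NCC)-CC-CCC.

Molecular formula from the SMILES: C15H26FN5O2.
DoU = (2C + 2 + N − H − X)/2 = (2·15 + 2 + 5 − 26 − 1)/2 = 10/2 = 5.
(Structurally: 1 ring(s) + 4 π bond(s) = 5.)

5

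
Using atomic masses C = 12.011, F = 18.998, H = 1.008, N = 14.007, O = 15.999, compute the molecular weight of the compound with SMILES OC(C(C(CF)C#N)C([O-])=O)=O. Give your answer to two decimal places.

Molecular formula: C6H5FNO4-.
M = 6×12.011 + 1×18.998 + 5×1.008 + 1×14.007 + 4×15.999 = 174.11 g/mol.

174.11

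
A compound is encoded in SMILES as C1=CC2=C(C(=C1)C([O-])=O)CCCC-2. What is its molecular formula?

Heavy atoms from the SMILES: 11 C, 2 O.
Implicit hydrogens by atom environment:
  4 × C: 2 H each → 8
  3 × C (aromatic): 1 H each → 3
  3 × C (aromatic): no H
  1 × C: no H
  1 × O: no H
  1 × O (charge -1): no H
  Total hydrogens = 11.
Net charge -1.
Molecular formula: C11H11O2-

C11H11O2-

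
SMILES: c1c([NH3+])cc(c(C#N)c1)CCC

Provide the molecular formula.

C10H13N2+

Heavy atoms from the SMILES: 10 C, 2 N.
Implicit hydrogens by atom environment:
  3 × C (aromatic): 1 H each → 3
  3 × C (aromatic): no H
  2 × C: 2 H each → 4
  1 × C: 3 H
  1 × C: no H
  1 × N (charge +1): 3 H
  1 × N: no H
  Total hydrogens = 13.
Net charge +1.
Molecular formula: C10H13N2+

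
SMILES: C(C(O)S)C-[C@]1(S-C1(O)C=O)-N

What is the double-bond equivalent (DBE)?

2

Molecular formula from the SMILES: C6H11NO3S2.
DoU = (2C + 2 + N − H − X)/2 = (2·6 + 2 + 1 − 11 − 0)/2 = 4/2 = 2.
(Structurally: 1 ring(s) + 1 π bond(s) = 2.)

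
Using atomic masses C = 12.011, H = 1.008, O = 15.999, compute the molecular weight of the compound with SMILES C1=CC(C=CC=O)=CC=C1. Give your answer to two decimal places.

132.16

Molecular formula: C9H8O.
M = 9×12.011 + 8×1.008 + 1×15.999 = 132.16 g/mol.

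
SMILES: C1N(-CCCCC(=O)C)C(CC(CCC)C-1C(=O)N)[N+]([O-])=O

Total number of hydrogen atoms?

27

Hydrogens are implicit in SMILES; fill each atom to its normal valence:
  8 × C: 2 H each → 16
  3 × C: 1 H each → 3
  3 × O: no H
  2 × C: 3 H each → 6
  2 × C: no H
  1 × N: 2 H
  1 × N: no H
  1 × N (charge +1): no H
  1 × O (charge -1): no H
  Total hydrogens = 27.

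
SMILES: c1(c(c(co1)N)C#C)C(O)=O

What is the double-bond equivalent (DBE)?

Molecular formula from the SMILES: C7H5NO3.
DoU = (2C + 2 + N − H − X)/2 = (2·7 + 2 + 1 − 5 − 0)/2 = 12/2 = 6.
(Structurally: 1 ring(s) + 5 π bond(s) = 6.)

6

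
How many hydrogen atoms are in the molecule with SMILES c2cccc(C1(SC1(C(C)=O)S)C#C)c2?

Hydrogens are implicit in SMILES; fill each atom to its normal valence:
  5 × C (aromatic): 1 H each → 5
  4 × C: no H
  1 × C: 3 H
  1 × C: 1 H
  1 × C (aromatic): no H
  1 × O: no H
  1 × S: 1 H
  1 × S: no H
  Total hydrogens = 10.

10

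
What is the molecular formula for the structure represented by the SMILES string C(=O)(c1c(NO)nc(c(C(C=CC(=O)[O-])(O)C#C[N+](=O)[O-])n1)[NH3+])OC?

C12H11N5O8

Heavy atoms from the SMILES: 12 C, 5 N, 8 O.
Implicit hydrogens by atom environment:
  5 × C: no H
  4 × C (aromatic): no H
  4 × O: no H
  2 × C: 1 H each → 2
  2 × N (aromatic): no H
  2 × O: 1 H each → 2
  2 × O (charge -1): no H
  1 × C: 3 H
  1 × N (charge +1): 3 H
  1 × N: 1 H
  1 × N (charge +1): no H
  Total hydrogens = 11.
Molecular formula: C12H11N5O8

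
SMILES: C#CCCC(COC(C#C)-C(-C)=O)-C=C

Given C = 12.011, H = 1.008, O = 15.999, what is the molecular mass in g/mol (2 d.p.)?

204.27

Molecular formula: C13H16O2.
M = 13×12.011 + 16×1.008 + 2×15.999 = 204.27 g/mol.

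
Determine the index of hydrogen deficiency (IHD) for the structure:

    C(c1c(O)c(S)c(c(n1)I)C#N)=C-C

7

Molecular formula from the SMILES: C9H7IN2OS.
DoU = (2C + 2 + N − H − X)/2 = (2·9 + 2 + 2 − 7 − 1)/2 = 14/2 = 7.
(Structurally: 1 ring(s) + 6 π bond(s) = 7.)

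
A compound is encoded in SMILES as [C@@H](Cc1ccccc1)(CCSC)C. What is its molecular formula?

C12H18S

Heavy atoms from the SMILES: 12 C, 1 S.
Implicit hydrogens by atom environment:
  5 × C (aromatic): 1 H each → 5
  3 × C: 2 H each → 6
  2 × C: 3 H each → 6
  1 × C: 1 H
  1 × C (aromatic): no H
  1 × S: no H
  Total hydrogens = 18.
Molecular formula: C12H18S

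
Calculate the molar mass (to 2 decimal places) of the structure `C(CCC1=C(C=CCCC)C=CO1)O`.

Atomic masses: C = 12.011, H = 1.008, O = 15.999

194.27

Molecular formula: C12H18O2.
M = 12×12.011 + 18×1.008 + 2×15.999 = 194.27 g/mol.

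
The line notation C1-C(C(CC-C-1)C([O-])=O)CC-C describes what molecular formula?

Heavy atoms from the SMILES: 10 C, 2 O.
Implicit hydrogens by atom environment:
  6 × C: 2 H each → 12
  2 × C: 1 H each → 2
  1 × C: 3 H
  1 × C: no H
  1 × O: no H
  1 × O (charge -1): no H
  Total hydrogens = 17.
Net charge -1.
Molecular formula: C10H17O2-

C10H17O2-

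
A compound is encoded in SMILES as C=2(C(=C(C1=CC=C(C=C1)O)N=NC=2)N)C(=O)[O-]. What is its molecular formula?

Heavy atoms from the SMILES: 11 C, 3 N, 3 O.
Implicit hydrogens by atom environment:
  5 × C (aromatic): 1 H each → 5
  5 × C (aromatic): no H
  2 × N (aromatic): no H
  1 × C: no H
  1 × N: 2 H
  1 × O: 1 H
  1 × O: no H
  1 × O (charge -1): no H
  Total hydrogens = 8.
Net charge -1.
Molecular formula: C11H8N3O3-

C11H8N3O3-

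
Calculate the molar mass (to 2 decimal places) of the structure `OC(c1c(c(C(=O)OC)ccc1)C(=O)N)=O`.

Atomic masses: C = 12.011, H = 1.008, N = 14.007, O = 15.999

223.18

Molecular formula: C10H9NO5.
M = 10×12.011 + 9×1.008 + 1×14.007 + 5×15.999 = 223.18 g/mol.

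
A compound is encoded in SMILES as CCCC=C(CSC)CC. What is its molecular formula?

Heavy atoms from the SMILES: 9 C, 1 S.
Implicit hydrogens by atom environment:
  4 × C: 2 H each → 8
  3 × C: 3 H each → 9
  1 × C: 1 H
  1 × C: no H
  1 × S: no H
  Total hydrogens = 18.
Molecular formula: C9H18S

C9H18S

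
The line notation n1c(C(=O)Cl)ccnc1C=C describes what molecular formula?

Heavy atoms from the SMILES: 7 C, 1 Cl, 2 N, 1 O.
Implicit hydrogens by atom environment:
  2 × C (aromatic): 1 H each → 2
  2 × C (aromatic): no H
  2 × N (aromatic): no H
  1 × C: 2 H
  1 × C: 1 H
  1 × C: no H
  1 × Cl: no H
  1 × O: no H
  Total hydrogens = 5.
Molecular formula: C7H5ClN2O

C7H5ClN2O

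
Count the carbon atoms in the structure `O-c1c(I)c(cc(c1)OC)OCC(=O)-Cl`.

The symbol for carbon appears 9 times in the SMILES. Lowercase c denotes aromatic carbon and counts toward C.

9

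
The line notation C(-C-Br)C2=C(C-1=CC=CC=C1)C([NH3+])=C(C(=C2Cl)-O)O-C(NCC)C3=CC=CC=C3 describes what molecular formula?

C23H25BrClN2O2+

Heavy atoms from the SMILES: 1 Br, 23 C, 1 Cl, 2 N, 2 O.
Implicit hydrogens by atom environment:
  10 × C (aromatic): 1 H each → 10
  8 × C (aromatic): no H
  3 × C: 2 H each → 6
  1 × Br: no H
  1 × C: 3 H
  1 × C: 1 H
  1 × Cl: no H
  1 × N (charge +1): 3 H
  1 × N: 1 H
  1 × O: 1 H
  1 × O: no H
  Total hydrogens = 25.
Net charge +1.
Molecular formula: C23H25BrClN2O2+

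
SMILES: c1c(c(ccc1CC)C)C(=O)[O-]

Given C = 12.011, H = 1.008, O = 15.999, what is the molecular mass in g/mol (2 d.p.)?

163.20

Molecular formula: C10H11O2-.
M = 10×12.011 + 11×1.008 + 2×15.999 = 163.20 g/mol.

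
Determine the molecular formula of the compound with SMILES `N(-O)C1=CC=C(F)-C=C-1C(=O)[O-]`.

C7H5FNO3-

Heavy atoms from the SMILES: 7 C, 1 F, 1 N, 3 O.
Implicit hydrogens by atom environment:
  3 × C (aromatic): 1 H each → 3
  3 × C (aromatic): no H
  1 × C: no H
  1 × F: no H
  1 × N: 1 H
  1 × O: 1 H
  1 × O: no H
  1 × O (charge -1): no H
  Total hydrogens = 5.
Net charge -1.
Molecular formula: C7H5FNO3-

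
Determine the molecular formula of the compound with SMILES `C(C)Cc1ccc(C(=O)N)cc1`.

Heavy atoms from the SMILES: 10 C, 1 N, 1 O.
Implicit hydrogens by atom environment:
  4 × C (aromatic): 1 H each → 4
  2 × C: 2 H each → 4
  2 × C (aromatic): no H
  1 × C: 3 H
  1 × C: no H
  1 × N: 2 H
  1 × O: no H
  Total hydrogens = 13.
Molecular formula: C10H13NO

C10H13NO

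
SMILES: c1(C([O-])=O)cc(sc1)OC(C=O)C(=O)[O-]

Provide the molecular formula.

[C8H4O6S]2-

Heavy atoms from the SMILES: 8 C, 6 O, 1 S.
Implicit hydrogens by atom environment:
  4 × O: no H
  2 × C (aromatic): 1 H each → 2
  2 × C: 1 H each → 2
  2 × C (aromatic): no H
  2 × C: no H
  2 × O (charge -1): no H
  1 × S (aromatic): no H
  Total hydrogens = 4.
Net charge -2.
Molecular formula: [C8H4O6S]2-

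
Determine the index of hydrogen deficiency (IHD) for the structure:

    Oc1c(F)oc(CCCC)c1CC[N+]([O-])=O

4

Molecular formula from the SMILES: C10H14FNO4.
DoU = (2C + 2 + N − H − X)/2 = (2·10 + 2 + 1 − 14 − 1)/2 = 8/2 = 4.
(Structurally: 1 ring(s) + 3 π bond(s) = 4.)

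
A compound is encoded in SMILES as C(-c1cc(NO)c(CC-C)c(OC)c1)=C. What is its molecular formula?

Heavy atoms from the SMILES: 12 C, 1 N, 2 O.
Implicit hydrogens by atom environment:
  4 × C (aromatic): no H
  3 × C: 2 H each → 6
  2 × C: 3 H each → 6
  2 × C (aromatic): 1 H each → 2
  1 × C: 1 H
  1 × N: 1 H
  1 × O: 1 H
  1 × O: no H
  Total hydrogens = 17.
Molecular formula: C12H17NO2

C12H17NO2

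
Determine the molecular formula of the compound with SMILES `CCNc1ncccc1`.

Heavy atoms from the SMILES: 7 C, 2 N.
Implicit hydrogens by atom environment:
  4 × C (aromatic): 1 H each → 4
  1 × C: 3 H
  1 × C: 2 H
  1 × C (aromatic): no H
  1 × N: 1 H
  1 × N (aromatic): no H
  Total hydrogens = 10.
Molecular formula: C7H10N2

C7H10N2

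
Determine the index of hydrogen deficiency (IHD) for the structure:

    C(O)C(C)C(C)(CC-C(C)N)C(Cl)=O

1

Molecular formula from the SMILES: C10H20ClNO2.
DoU = (2C + 2 + N − H − X)/2 = (2·10 + 2 + 1 − 20 − 1)/2 = 2/2 = 1.
(Structurally: 0 ring(s) + 1 π bond(s) = 1.)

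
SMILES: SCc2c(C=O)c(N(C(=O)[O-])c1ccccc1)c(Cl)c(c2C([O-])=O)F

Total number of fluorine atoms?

The symbol for fluorine appears 1 time in the SMILES.

1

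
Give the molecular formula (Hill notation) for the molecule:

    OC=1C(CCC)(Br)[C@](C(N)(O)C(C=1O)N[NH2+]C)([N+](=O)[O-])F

C10H19BrFN4O5+

Heavy atoms from the SMILES: 1 Br, 10 C, 1 F, 4 N, 5 O.
Implicit hydrogens by atom environment:
  5 × C: no H
  3 × O: 1 H each → 3
  2 × C: 3 H each → 6
  2 × C: 2 H each → 4
  1 × Br: no H
  1 × C: 1 H
  1 × F: no H
  1 × N: 2 H
  1 × N (charge +1): 2 H
  1 × N: 1 H
  1 × N (charge +1): no H
  1 × O: no H
  1 × O (charge -1): no H
  Total hydrogens = 19.
Net charge +1.
Molecular formula: C10H19BrFN4O5+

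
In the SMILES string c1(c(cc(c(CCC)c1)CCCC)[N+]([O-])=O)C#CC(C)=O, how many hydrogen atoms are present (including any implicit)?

21

Hydrogens are implicit in SMILES; fill each atom to its normal valence:
  5 × C: 2 H each → 10
  4 × C (aromatic): no H
  3 × C: 3 H each → 9
  3 × C: no H
  2 × C (aromatic): 1 H each → 2
  2 × O: no H
  1 × N (charge +1): no H
  1 × O (charge -1): no H
  Total hydrogens = 21.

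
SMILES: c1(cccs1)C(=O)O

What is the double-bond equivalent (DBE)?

Molecular formula from the SMILES: C5H4O2S.
DoU = (2C + 2 + N − H − X)/2 = (2·5 + 2 + 0 − 4 − 0)/2 = 8/2 = 4.
(Structurally: 1 ring(s) + 3 π bond(s) = 4.)

4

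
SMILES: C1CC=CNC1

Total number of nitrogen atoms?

1

The symbol for nitrogen appears 1 time in the SMILES.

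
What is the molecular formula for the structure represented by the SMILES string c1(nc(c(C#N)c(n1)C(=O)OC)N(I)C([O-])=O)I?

Heavy atoms from the SMILES: 8 C, 2 I, 4 N, 4 O.
Implicit hydrogens by atom environment:
  4 × C (aromatic): no H
  3 × C: no H
  3 × O: no H
  2 × I: no H
  2 × N (aromatic): no H
  2 × N: no H
  1 × C: 3 H
  1 × O (charge -1): no H
  Total hydrogens = 3.
Net charge -1.
Molecular formula: C8H3I2N4O4-

C8H3I2N4O4-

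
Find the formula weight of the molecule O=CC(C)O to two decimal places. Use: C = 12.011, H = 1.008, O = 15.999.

74.08

Molecular formula: C3H6O2.
M = 3×12.011 + 6×1.008 + 2×15.999 = 74.08 g/mol.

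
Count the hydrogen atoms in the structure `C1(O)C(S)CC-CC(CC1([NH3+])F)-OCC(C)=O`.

21

Hydrogens are implicit in SMILES; fill each atom to its normal valence:
  5 × C: 2 H each → 10
  3 × C: 1 H each → 3
  2 × C: no H
  2 × O: no H
  1 × C: 3 H
  1 × F: no H
  1 × N (charge +1): 3 H
  1 × O: 1 H
  1 × S: 1 H
  Total hydrogens = 21.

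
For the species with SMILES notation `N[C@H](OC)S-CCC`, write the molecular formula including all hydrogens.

Heavy atoms from the SMILES: 5 C, 1 N, 1 O, 1 S.
Implicit hydrogens by atom environment:
  2 × C: 3 H each → 6
  2 × C: 2 H each → 4
  1 × C: 1 H
  1 × N: 2 H
  1 × O: no H
  1 × S: no H
  Total hydrogens = 13.
Molecular formula: C5H13NOS

C5H13NOS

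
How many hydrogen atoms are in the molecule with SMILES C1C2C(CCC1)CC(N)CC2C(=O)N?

Hydrogens are implicit in SMILES; fill each atom to its normal valence:
  6 × C: 2 H each → 12
  4 × C: 1 H each → 4
  2 × N: 2 H each → 4
  1 × C: no H
  1 × O: no H
  Total hydrogens = 20.

20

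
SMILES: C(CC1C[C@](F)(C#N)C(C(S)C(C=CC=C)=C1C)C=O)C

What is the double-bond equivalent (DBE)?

7

Molecular formula from the SMILES: C17H22FNOS.
DoU = (2C + 2 + N − H − X)/2 = (2·17 + 2 + 1 − 22 − 1)/2 = 14/2 = 7.
(Structurally: 1 ring(s) + 6 π bond(s) = 7.)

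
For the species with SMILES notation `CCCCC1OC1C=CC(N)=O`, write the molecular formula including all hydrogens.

C9H15NO2

Heavy atoms from the SMILES: 9 C, 1 N, 2 O.
Implicit hydrogens by atom environment:
  4 × C: 1 H each → 4
  3 × C: 2 H each → 6
  2 × O: no H
  1 × C: 3 H
  1 × C: no H
  1 × N: 2 H
  Total hydrogens = 15.
Molecular formula: C9H15NO2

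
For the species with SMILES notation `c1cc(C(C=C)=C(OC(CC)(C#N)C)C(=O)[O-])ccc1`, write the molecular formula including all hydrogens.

C16H16NO3-

Heavy atoms from the SMILES: 16 C, 1 N, 3 O.
Implicit hydrogens by atom environment:
  5 × C (aromatic): 1 H each → 5
  5 × C: no H
  2 × C: 3 H each → 6
  2 × C: 2 H each → 4
  2 × O: no H
  1 × C: 1 H
  1 × C (aromatic): no H
  1 × N: no H
  1 × O (charge -1): no H
  Total hydrogens = 16.
Net charge -1.
Molecular formula: C16H16NO3-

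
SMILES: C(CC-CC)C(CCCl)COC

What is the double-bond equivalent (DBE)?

0

Molecular formula from the SMILES: C10H21ClO.
DoU = (2C + 2 + N − H − X)/2 = (2·10 + 2 + 0 − 21 − 1)/2 = 0/2 = 0.
(Structurally: 0 ring(s) + 0 π bond(s) = 0.)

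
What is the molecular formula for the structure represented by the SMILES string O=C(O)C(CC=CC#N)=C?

Heavy atoms from the SMILES: 7 C, 1 N, 2 O.
Implicit hydrogens by atom environment:
  3 × C: no H
  2 × C: 2 H each → 4
  2 × C: 1 H each → 2
  1 × N: no H
  1 × O: 1 H
  1 × O: no H
  Total hydrogens = 7.
Molecular formula: C7H7NO2

C7H7NO2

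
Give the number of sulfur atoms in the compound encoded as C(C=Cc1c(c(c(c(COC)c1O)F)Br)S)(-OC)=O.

1

The symbol for sulfur appears 1 time in the SMILES.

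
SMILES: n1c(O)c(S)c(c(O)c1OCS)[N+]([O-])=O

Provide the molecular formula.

C6H6N2O5S2

Heavy atoms from the SMILES: 6 C, 2 N, 5 O, 2 S.
Implicit hydrogens by atom environment:
  5 × C (aromatic): no H
  2 × O: 1 H each → 2
  2 × O: no H
  2 × S: 1 H each → 2
  1 × C: 2 H
  1 × N (aromatic): no H
  1 × N (charge +1): no H
  1 × O (charge -1): no H
  Total hydrogens = 6.
Molecular formula: C6H6N2O5S2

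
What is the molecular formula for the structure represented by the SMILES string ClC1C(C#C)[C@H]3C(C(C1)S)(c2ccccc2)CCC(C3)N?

C18H22ClNS

Heavy atoms from the SMILES: 18 C, 1 Cl, 1 N, 1 S.
Implicit hydrogens by atom environment:
  6 × C: 1 H each → 6
  5 × C (aromatic): 1 H each → 5
  4 × C: 2 H each → 8
  2 × C: no H
  1 × C (aromatic): no H
  1 × Cl: no H
  1 × N: 2 H
  1 × S: 1 H
  Total hydrogens = 22.
Molecular formula: C18H22ClNS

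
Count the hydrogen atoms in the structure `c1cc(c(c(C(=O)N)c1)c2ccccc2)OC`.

13

Hydrogens are implicit in SMILES; fill each atom to its normal valence:
  8 × C (aromatic): 1 H each → 8
  4 × C (aromatic): no H
  2 × O: no H
  1 × C: 3 H
  1 × C: no H
  1 × N: 2 H
  Total hydrogens = 13.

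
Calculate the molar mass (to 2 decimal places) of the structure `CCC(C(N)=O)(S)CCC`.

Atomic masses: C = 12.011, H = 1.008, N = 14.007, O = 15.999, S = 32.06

Molecular formula: C7H15NOS.
M = 7×12.011 + 15×1.008 + 1×14.007 + 1×15.999 + 1×32.06 = 161.26 g/mol.

161.26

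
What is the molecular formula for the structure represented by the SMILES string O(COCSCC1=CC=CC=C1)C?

Heavy atoms from the SMILES: 10 C, 2 O, 1 S.
Implicit hydrogens by atom environment:
  5 × C (aromatic): 1 H each → 5
  3 × C: 2 H each → 6
  2 × O: no H
  1 × C: 3 H
  1 × C (aromatic): no H
  1 × S: no H
  Total hydrogens = 14.
Molecular formula: C10H14O2S

C10H14O2S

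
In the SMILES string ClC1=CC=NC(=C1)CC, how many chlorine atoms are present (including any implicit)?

The symbol for chlorine appears 1 time in the SMILES.

1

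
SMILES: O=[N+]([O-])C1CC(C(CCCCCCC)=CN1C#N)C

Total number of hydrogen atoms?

23

Hydrogens are implicit in SMILES; fill each atom to its normal valence:
  7 × C: 2 H each → 14
  3 × C: 1 H each → 3
  2 × C: 3 H each → 6
  2 × C: no H
  2 × N: no H
  1 × N (charge +1): no H
  1 × O: no H
  1 × O (charge -1): no H
  Total hydrogens = 23.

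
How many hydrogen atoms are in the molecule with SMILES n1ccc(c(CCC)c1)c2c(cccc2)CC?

Hydrogens are implicit in SMILES; fill each atom to its normal valence:
  7 × C (aromatic): 1 H each → 7
  4 × C (aromatic): no H
  3 × C: 2 H each → 6
  2 × C: 3 H each → 6
  1 × N (aromatic): no H
  Total hydrogens = 19.

19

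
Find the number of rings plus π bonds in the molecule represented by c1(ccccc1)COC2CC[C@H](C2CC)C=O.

Molecular formula from the SMILES: C15H20O2.
DoU = (2C + 2 + N − H − X)/2 = (2·15 + 2 + 0 − 20 − 0)/2 = 12/2 = 6.
(Structurally: 2 ring(s) + 4 π bond(s) = 6.)

6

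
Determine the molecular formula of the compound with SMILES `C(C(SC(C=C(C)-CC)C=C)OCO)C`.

Heavy atoms from the SMILES: 12 C, 2 O, 1 S.
Implicit hydrogens by atom environment:
  4 × C: 2 H each → 8
  4 × C: 1 H each → 4
  3 × C: 3 H each → 9
  1 × C: no H
  1 × O: 1 H
  1 × O: no H
  1 × S: no H
  Total hydrogens = 22.
Molecular formula: C12H22O2S

C12H22O2S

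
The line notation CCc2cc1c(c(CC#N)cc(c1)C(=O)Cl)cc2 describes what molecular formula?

C15H12ClNO

Heavy atoms from the SMILES: 15 C, 1 Cl, 1 N, 1 O.
Implicit hydrogens by atom environment:
  5 × C (aromatic): 1 H each → 5
  5 × C (aromatic): no H
  2 × C: 2 H each → 4
  2 × C: no H
  1 × C: 3 H
  1 × Cl: no H
  1 × N: no H
  1 × O: no H
  Total hydrogens = 12.
Molecular formula: C15H12ClNO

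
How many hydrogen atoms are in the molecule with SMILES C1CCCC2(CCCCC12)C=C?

Hydrogens are implicit in SMILES; fill each atom to its normal valence:
  9 × C: 2 H each → 18
  2 × C: 1 H each → 2
  1 × C: no H
  Total hydrogens = 20.

20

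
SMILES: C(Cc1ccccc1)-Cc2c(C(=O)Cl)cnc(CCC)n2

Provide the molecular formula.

Heavy atoms from the SMILES: 17 C, 1 Cl, 2 N, 1 O.
Implicit hydrogens by atom environment:
  6 × C (aromatic): 1 H each → 6
  5 × C: 2 H each → 10
  4 × C (aromatic): no H
  2 × N (aromatic): no H
  1 × C: 3 H
  1 × C: no H
  1 × Cl: no H
  1 × O: no H
  Total hydrogens = 19.
Molecular formula: C17H19ClN2O

C17H19ClN2O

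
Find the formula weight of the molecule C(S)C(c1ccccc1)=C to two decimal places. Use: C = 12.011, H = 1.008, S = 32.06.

150.24

Molecular formula: C9H10S.
M = 9×12.011 + 10×1.008 + 1×32.06 = 150.24 g/mol.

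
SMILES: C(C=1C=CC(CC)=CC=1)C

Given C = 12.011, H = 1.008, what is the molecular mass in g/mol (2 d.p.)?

Molecular formula: C10H14.
M = 10×12.011 + 14×1.008 = 134.22 g/mol.

134.22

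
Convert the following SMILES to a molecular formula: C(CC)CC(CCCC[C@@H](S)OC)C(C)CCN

Heavy atoms from the SMILES: 15 C, 1 N, 1 O, 1 S.
Implicit hydrogens by atom environment:
  9 × C: 2 H each → 18
  3 × C: 3 H each → 9
  3 × C: 1 H each → 3
  1 × N: 2 H
  1 × O: no H
  1 × S: 1 H
  Total hydrogens = 33.
Molecular formula: C15H33NOS

C15H33NOS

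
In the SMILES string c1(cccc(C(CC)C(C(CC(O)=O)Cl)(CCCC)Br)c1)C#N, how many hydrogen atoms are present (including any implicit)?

Hydrogens are implicit in SMILES; fill each atom to its normal valence:
  5 × C: 2 H each → 10
  4 × C (aromatic): 1 H each → 4
  3 × C: no H
  2 × C: 3 H each → 6
  2 × C: 1 H each → 2
  2 × C (aromatic): no H
  1 × Br: no H
  1 × Cl: no H
  1 × N: no H
  1 × O: 1 H
  1 × O: no H
  Total hydrogens = 23.

23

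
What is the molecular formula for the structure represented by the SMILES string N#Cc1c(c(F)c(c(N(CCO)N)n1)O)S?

C8H9FN4O2S

Heavy atoms from the SMILES: 8 C, 1 F, 4 N, 2 O, 1 S.
Implicit hydrogens by atom environment:
  5 × C (aromatic): no H
  2 × C: 2 H each → 4
  2 × N: no H
  2 × O: 1 H each → 2
  1 × C: no H
  1 × F: no H
  1 × N: 2 H
  1 × N (aromatic): no H
  1 × S: 1 H
  Total hydrogens = 9.
Molecular formula: C8H9FN4O2S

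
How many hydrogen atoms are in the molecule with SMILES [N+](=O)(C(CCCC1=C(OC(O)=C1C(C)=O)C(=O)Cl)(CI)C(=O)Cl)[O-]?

Hydrogens are implicit in SMILES; fill each atom to its normal valence:
  4 × C: 2 H each → 8
  4 × C (aromatic): no H
  4 × C: no H
  4 × O: no H
  2 × Cl: no H
  1 × C: 3 H
  1 × I: no H
  1 × N (charge +1): no H
  1 × O: 1 H
  1 × O (aromatic): no H
  1 × O (charge -1): no H
  Total hydrogens = 12.

12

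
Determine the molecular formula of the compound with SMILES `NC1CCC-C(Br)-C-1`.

Heavy atoms from the SMILES: 1 Br, 6 C, 1 N.
Implicit hydrogens by atom environment:
  4 × C: 2 H each → 8
  2 × C: 1 H each → 2
  1 × Br: no H
  1 × N: 2 H
  Total hydrogens = 12.
Molecular formula: C6H12BrN

C6H12BrN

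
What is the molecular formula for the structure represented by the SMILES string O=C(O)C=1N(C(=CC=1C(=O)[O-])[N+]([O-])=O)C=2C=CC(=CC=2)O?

Heavy atoms from the SMILES: 12 C, 2 N, 7 O.
Implicit hydrogens by atom environment:
  5 × C (aromatic): 1 H each → 5
  5 × C (aromatic): no H
  3 × O: no H
  2 × C: no H
  2 × O: 1 H each → 2
  2 × O (charge -1): no H
  1 × N (aromatic): no H
  1 × N (charge +1): no H
  Total hydrogens = 7.
Net charge -1.
Molecular formula: C12H7N2O7-

C12H7N2O7-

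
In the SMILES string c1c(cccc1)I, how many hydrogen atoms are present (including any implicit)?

5

Hydrogens are implicit in SMILES; fill each atom to its normal valence:
  5 × C (aromatic): 1 H each → 5
  1 × C (aromatic): no H
  1 × I: no H
  Total hydrogens = 5.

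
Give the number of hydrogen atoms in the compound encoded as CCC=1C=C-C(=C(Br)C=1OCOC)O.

13

Hydrogens are implicit in SMILES; fill each atom to its normal valence:
  4 × C (aromatic): no H
  2 × C: 3 H each → 6
  2 × C: 2 H each → 4
  2 × C (aromatic): 1 H each → 2
  2 × O: no H
  1 × Br: no H
  1 × O: 1 H
  Total hydrogens = 13.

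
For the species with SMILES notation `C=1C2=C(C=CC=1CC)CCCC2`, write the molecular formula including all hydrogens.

Heavy atoms from the SMILES: 12 C.
Implicit hydrogens by atom environment:
  5 × C: 2 H each → 10
  3 × C (aromatic): 1 H each → 3
  3 × C (aromatic): no H
  1 × C: 3 H
  Total hydrogens = 16.
Molecular formula: C12H16

C12H16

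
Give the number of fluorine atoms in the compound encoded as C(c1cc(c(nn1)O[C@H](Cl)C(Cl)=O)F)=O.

1

The symbol for fluorine appears 1 time in the SMILES.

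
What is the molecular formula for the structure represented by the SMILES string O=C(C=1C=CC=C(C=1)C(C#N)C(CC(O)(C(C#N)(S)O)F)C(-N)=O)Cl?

C15H13ClFN3O4S

Heavy atoms from the SMILES: 15 C, 1 Cl, 1 F, 3 N, 4 O, 1 S.
Implicit hydrogens by atom environment:
  6 × C: no H
  4 × C (aromatic): 1 H each → 4
  2 × C: 1 H each → 2
  2 × C (aromatic): no H
  2 × N: no H
  2 × O: 1 H each → 2
  2 × O: no H
  1 × C: 2 H
  1 × Cl: no H
  1 × F: no H
  1 × N: 2 H
  1 × S: 1 H
  Total hydrogens = 13.
Molecular formula: C15H13ClFN3O4S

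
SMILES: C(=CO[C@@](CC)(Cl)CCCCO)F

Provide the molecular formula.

C9H16ClFO2

Heavy atoms from the SMILES: 9 C, 1 Cl, 1 F, 2 O.
Implicit hydrogens by atom environment:
  5 × C: 2 H each → 10
  2 × C: 1 H each → 2
  1 × C: 3 H
  1 × C: no H
  1 × Cl: no H
  1 × F: no H
  1 × O: 1 H
  1 × O: no H
  Total hydrogens = 16.
Molecular formula: C9H16ClFO2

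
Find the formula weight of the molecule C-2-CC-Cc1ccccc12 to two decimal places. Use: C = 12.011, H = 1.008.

Molecular formula: C10H12.
M = 10×12.011 + 12×1.008 = 132.21 g/mol.

132.21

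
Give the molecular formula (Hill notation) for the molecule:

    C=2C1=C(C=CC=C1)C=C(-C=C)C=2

Heavy atoms from the SMILES: 12 C.
Implicit hydrogens by atom environment:
  7 × C (aromatic): 1 H each → 7
  3 × C (aromatic): no H
  1 × C: 2 H
  1 × C: 1 H
  Total hydrogens = 10.
Molecular formula: C12H10

C12H10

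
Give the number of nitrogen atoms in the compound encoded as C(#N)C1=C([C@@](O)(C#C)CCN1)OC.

The symbol for nitrogen appears 2 times in the SMILES.

2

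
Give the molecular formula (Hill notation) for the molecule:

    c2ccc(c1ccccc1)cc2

C12H10

Heavy atoms from the SMILES: 12 C.
Implicit hydrogens by atom environment:
  10 × C (aromatic): 1 H each → 10
  2 × C (aromatic): no H
  Total hydrogens = 10.
Molecular formula: C12H10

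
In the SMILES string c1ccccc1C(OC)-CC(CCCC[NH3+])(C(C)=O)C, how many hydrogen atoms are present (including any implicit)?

28

Hydrogens are implicit in SMILES; fill each atom to its normal valence:
  5 × C: 2 H each → 10
  5 × C (aromatic): 1 H each → 5
  3 × C: 3 H each → 9
  2 × C: no H
  2 × O: no H
  1 × C: 1 H
  1 × C (aromatic): no H
  1 × N (charge +1): 3 H
  Total hydrogens = 28.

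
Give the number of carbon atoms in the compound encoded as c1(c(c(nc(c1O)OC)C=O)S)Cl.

7

The symbol for carbon appears 7 times in the SMILES. Lowercase c denotes aromatic carbon and counts toward C.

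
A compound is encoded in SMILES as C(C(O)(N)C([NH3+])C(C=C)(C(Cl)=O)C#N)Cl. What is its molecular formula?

Heavy atoms from the SMILES: 8 C, 2 Cl, 3 N, 2 O.
Implicit hydrogens by atom environment:
  4 × C: no H
  2 × C: 2 H each → 4
  2 × C: 1 H each → 2
  2 × Cl: no H
  1 × N (charge +1): 3 H
  1 × N: 2 H
  1 × N: no H
  1 × O: 1 H
  1 × O: no H
  Total hydrogens = 12.
Net charge +1.
Molecular formula: C8H12Cl2N3O2+

C8H12Cl2N3O2+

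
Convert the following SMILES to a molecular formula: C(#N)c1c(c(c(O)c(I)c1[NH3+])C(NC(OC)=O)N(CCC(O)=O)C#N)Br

C14H14BrIN5O5+

Heavy atoms from the SMILES: 1 Br, 14 C, 1 I, 5 N, 5 O.
Implicit hydrogens by atom environment:
  6 × C (aromatic): no H
  4 × C: no H
  3 × N: no H
  3 × O: no H
  2 × C: 2 H each → 4
  2 × O: 1 H each → 2
  1 × Br: no H
  1 × C: 3 H
  1 × C: 1 H
  1 × I: no H
  1 × N (charge +1): 3 H
  1 × N: 1 H
  Total hydrogens = 14.
Net charge +1.
Molecular formula: C14H14BrIN5O5+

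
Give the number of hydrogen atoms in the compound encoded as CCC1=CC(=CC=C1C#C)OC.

Hydrogens are implicit in SMILES; fill each atom to its normal valence:
  3 × C (aromatic): 1 H each → 3
  3 × C (aromatic): no H
  2 × C: 3 H each → 6
  1 × C: 2 H
  1 × C: 1 H
  1 × C: no H
  1 × O: no H
  Total hydrogens = 12.

12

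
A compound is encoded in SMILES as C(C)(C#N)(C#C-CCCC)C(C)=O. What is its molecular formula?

C11H15NO

Heavy atoms from the SMILES: 11 C, 1 N, 1 O.
Implicit hydrogens by atom environment:
  5 × C: no H
  3 × C: 3 H each → 9
  3 × C: 2 H each → 6
  1 × N: no H
  1 × O: no H
  Total hydrogens = 15.
Molecular formula: C11H15NO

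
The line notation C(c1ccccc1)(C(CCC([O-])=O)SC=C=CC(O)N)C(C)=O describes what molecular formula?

Heavy atoms from the SMILES: 17 C, 1 N, 4 O, 1 S.
Implicit hydrogens by atom environment:
  5 × C: 1 H each → 5
  5 × C (aromatic): 1 H each → 5
  3 × C: no H
  2 × C: 2 H each → 4
  2 × O: no H
  1 × C: 3 H
  1 × C (aromatic): no H
  1 × N: 2 H
  1 × O: 1 H
  1 × O (charge -1): no H
  1 × S: no H
  Total hydrogens = 20.
Net charge -1.
Molecular formula: C17H20NO4S-

C17H20NO4S-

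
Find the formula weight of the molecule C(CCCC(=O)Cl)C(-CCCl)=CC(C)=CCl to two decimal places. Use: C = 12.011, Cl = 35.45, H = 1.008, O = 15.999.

283.62

Molecular formula: C12H17Cl3O.
M = 12×12.011 + 3×35.45 + 17×1.008 + 1×15.999 = 283.62 g/mol.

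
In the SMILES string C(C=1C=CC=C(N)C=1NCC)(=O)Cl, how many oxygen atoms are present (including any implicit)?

1

The symbol for oxygen appears 1 time in the SMILES.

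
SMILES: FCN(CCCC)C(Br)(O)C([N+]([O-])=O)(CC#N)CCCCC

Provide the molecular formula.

C14H25BrFN3O3

Heavy atoms from the SMILES: 1 Br, 14 C, 1 F, 3 N, 3 O.
Implicit hydrogens by atom environment:
  9 × C: 2 H each → 18
  3 × C: no H
  2 × C: 3 H each → 6
  2 × N: no H
  1 × Br: no H
  1 × F: no H
  1 × N (charge +1): no H
  1 × O: 1 H
  1 × O: no H
  1 × O (charge -1): no H
  Total hydrogens = 25.
Molecular formula: C14H25BrFN3O3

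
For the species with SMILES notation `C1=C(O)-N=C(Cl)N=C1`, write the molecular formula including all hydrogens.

Heavy atoms from the SMILES: 4 C, 1 Cl, 2 N, 1 O.
Implicit hydrogens by atom environment:
  2 × C (aromatic): 1 H each → 2
  2 × C (aromatic): no H
  2 × N (aromatic): no H
  1 × Cl: no H
  1 × O: 1 H
  Total hydrogens = 3.
Molecular formula: C4H3ClN2O

C4H3ClN2O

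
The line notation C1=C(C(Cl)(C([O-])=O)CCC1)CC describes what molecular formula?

Heavy atoms from the SMILES: 9 C, 1 Cl, 2 O.
Implicit hydrogens by atom environment:
  4 × C: 2 H each → 8
  3 × C: no H
  1 × C: 3 H
  1 × C: 1 H
  1 × Cl: no H
  1 × O: no H
  1 × O (charge -1): no H
  Total hydrogens = 12.
Net charge -1.
Molecular formula: C9H12ClO2-

C9H12ClO2-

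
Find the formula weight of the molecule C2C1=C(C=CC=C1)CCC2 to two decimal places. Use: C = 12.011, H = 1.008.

Molecular formula: C10H12.
M = 10×12.011 + 12×1.008 = 132.21 g/mol.

132.21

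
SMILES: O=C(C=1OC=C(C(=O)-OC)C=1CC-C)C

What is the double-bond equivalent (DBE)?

5

Molecular formula from the SMILES: C11H14O4.
DoU = (2C + 2 + N − H − X)/2 = (2·11 + 2 + 0 − 14 − 0)/2 = 10/2 = 5.
(Structurally: 1 ring(s) + 4 π bond(s) = 5.)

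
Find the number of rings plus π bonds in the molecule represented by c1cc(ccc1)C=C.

Molecular formula from the SMILES: C8H8.
DoU = (2C + 2 + N − H − X)/2 = (2·8 + 2 + 0 − 8 − 0)/2 = 10/2 = 5.
(Structurally: 1 ring(s) + 4 π bond(s) = 5.)

5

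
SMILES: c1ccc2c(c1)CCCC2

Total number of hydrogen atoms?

12

Hydrogens are implicit in SMILES; fill each atom to its normal valence:
  4 × C: 2 H each → 8
  4 × C (aromatic): 1 H each → 4
  2 × C (aromatic): no H
  Total hydrogens = 12.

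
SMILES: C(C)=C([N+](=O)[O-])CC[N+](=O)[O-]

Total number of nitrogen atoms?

2

The symbol for nitrogen appears 2 times in the SMILES.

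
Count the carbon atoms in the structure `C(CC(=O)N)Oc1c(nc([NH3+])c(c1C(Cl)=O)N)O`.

The symbol for carbon appears 9 times in the SMILES. Lowercase c denotes aromatic carbon and counts toward C.

9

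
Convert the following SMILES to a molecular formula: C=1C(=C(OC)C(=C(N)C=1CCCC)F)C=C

C13H18FNO

Heavy atoms from the SMILES: 13 C, 1 F, 1 N, 1 O.
Implicit hydrogens by atom environment:
  5 × C (aromatic): no H
  4 × C: 2 H each → 8
  2 × C: 3 H each → 6
  1 × C (aromatic): 1 H
  1 × C: 1 H
  1 × F: no H
  1 × N: 2 H
  1 × O: no H
  Total hydrogens = 18.
Molecular formula: C13H18FNO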